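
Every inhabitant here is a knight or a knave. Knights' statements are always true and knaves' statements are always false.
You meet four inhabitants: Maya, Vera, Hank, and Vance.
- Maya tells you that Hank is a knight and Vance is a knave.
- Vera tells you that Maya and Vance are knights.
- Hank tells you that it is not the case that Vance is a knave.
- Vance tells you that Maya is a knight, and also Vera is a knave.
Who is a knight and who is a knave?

Knights: none. Knaves: Maya, Vera, Hank, and Vance.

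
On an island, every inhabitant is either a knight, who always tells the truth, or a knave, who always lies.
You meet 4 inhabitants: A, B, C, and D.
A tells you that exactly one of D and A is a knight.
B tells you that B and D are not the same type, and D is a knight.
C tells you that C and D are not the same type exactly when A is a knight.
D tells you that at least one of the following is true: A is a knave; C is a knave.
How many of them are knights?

The unique consistent assignment is A=knight, B=knave, C=knight, D=knave.
That has 2 knights.

2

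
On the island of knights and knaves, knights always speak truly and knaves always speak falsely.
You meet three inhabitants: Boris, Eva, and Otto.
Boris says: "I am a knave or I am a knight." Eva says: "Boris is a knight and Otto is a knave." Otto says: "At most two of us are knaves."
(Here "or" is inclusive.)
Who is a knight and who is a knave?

Boris is a knight; "I am a knave or I am a knight" is true, as required.
Since Eva is a knave, "Boris is a knight and Otto is a knave" needs to be False, which holds.
Otto (knight): "at most two of us are knaves" — true. ✓

Boris is a knight, Eva is a knave, and Otto is a knight.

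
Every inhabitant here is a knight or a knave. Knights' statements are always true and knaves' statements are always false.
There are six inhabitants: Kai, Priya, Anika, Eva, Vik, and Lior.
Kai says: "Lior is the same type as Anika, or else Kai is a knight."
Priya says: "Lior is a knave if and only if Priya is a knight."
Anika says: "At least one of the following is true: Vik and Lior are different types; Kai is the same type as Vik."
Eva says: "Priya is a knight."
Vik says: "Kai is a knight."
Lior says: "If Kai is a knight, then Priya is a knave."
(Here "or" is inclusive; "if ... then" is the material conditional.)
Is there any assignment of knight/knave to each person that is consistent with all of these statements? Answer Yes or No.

Yes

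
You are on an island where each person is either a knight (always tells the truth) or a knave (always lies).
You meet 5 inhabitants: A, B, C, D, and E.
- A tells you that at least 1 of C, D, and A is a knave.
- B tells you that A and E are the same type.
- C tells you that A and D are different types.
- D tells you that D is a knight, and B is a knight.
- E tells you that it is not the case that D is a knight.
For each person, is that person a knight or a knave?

A is a knight, so "at least 1 of C, D, and A is a knave" must be True — and it is.
B (knight): "A and E are the same type" — True. ✓
As a knight, C's statement "A and D are different types" should be True; it is.
D (knave): "D is a knight, and B is a knight" — False. ✓
Since E is a knight, "it is not the case that D is a knight" needs to be True, which holds.

A is a knight, B is a knight, C is a knight, D is a knave, and E is a knight.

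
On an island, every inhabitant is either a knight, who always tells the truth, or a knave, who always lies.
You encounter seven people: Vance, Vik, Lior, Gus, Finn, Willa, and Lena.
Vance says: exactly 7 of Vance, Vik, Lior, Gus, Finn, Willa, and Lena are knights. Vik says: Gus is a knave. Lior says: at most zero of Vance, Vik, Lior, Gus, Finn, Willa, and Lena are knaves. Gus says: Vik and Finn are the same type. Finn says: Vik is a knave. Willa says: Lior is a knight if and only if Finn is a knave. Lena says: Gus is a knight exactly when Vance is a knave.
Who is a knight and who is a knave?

Since Vance is a knave, "exactly 7 of Vance, Vik, Lior, Gus, Finn, Willa, and Lena are knights" needs to be false, which holds.
Vik is a knight, and the claim "Gus is a knave" is indeed True.
Lior is a knave; "at most zero of Vance, Vik, Lior, Gus, Finn, Willa, and Lena are knaves" is false, as required.
Gus is a knave, and the claim "Vik and Finn are the same type" is indeed false.
Since Finn is a knave, "Vik is a knave" needs to be false, which holds.
Willa is a knave, and the claim "Lior is a knight if and only if Finn is a knave" is indeed false.
Since Lena is a knave, "Gus is a knight exactly when Vance is a knave" needs to be false, which holds.

Knights: Vik. Knaves: Vance, Lior, Gus, Finn, Willa, and Lena.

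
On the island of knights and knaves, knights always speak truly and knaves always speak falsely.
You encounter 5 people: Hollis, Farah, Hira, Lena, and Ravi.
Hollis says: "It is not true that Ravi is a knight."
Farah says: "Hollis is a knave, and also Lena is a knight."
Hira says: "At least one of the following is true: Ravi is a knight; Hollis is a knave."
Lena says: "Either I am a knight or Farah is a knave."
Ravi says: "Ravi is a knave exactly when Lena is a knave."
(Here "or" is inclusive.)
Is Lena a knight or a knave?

Consistent assignments: {Hollis=knight, Farah=knave, Hira=knave, Lena=knight, Ravi=knave}; {Hollis=knave, Farah=knight, Hira=knight, Lena=knight, Ravi=knight}
In every consistent assignment, Lena is a knight.

Lena is a knight.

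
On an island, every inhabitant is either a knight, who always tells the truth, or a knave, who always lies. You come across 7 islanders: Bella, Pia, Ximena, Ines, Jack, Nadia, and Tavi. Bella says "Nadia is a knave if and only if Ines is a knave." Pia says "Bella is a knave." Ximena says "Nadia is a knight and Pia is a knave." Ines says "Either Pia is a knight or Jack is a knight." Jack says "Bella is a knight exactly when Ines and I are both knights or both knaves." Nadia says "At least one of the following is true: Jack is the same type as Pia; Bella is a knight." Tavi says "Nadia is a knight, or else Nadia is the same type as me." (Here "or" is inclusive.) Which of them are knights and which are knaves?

Bella is a knight, Pia is a knave, Ximena is a knight, Ines is a knight, Jack is a knight, Nadia is a knight, and Tavi is a knight.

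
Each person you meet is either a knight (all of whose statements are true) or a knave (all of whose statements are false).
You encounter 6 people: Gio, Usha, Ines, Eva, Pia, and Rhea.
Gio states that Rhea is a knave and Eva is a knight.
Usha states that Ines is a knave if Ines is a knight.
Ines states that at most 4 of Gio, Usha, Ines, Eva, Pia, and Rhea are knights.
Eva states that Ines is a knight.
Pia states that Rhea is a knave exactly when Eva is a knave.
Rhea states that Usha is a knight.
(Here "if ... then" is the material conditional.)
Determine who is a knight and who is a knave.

Knights: Gio, Ines, and Eva. Knaves: Usha, Pia, and Rhea.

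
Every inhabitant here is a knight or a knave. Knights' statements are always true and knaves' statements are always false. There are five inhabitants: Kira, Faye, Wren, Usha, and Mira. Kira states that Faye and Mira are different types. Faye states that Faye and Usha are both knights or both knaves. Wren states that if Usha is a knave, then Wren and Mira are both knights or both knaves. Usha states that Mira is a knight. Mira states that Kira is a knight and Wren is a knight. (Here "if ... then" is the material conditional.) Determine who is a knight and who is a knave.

Kira is a knight, Faye is a knave, Wren is a knight, Usha is a knight, and Mira is a knight.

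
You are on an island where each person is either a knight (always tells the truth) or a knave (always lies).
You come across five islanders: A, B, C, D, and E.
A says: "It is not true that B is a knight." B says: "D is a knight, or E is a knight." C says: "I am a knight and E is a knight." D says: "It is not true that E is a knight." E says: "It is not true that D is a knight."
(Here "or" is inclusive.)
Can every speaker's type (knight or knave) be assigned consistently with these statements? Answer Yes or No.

Yes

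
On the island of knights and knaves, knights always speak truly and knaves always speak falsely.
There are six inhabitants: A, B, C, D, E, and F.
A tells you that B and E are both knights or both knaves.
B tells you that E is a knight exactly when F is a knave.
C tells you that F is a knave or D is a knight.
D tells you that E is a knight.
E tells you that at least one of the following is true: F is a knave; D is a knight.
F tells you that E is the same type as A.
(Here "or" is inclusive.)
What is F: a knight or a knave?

Consistent assignments: {A=knave, B=knight, C=knave, D=knave, E=knave, F=knight}
In every consistent assignment, F is a knight.

F is a knight.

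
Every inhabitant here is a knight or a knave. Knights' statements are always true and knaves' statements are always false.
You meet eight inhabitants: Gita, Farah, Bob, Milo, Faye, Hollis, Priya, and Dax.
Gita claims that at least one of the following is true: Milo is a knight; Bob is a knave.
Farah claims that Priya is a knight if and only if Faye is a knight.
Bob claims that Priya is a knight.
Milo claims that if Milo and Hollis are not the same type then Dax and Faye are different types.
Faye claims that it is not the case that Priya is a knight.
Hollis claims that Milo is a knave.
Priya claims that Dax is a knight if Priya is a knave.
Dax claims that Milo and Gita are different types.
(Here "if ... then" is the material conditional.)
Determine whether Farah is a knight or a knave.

Farah is a knave.

Consistent assignments: {Gita=knight, Farah=knave, Bob=knave, Milo=knight, Faye=knight, Hollis=knave, Priya=knave, Dax=knave}; {Gita=knave, Farah=knave, Bob=knight, Milo=knave, Faye=knave, Hollis=knight, Priya=knight, Dax=knave}
In every consistent assignment, Farah is a knave.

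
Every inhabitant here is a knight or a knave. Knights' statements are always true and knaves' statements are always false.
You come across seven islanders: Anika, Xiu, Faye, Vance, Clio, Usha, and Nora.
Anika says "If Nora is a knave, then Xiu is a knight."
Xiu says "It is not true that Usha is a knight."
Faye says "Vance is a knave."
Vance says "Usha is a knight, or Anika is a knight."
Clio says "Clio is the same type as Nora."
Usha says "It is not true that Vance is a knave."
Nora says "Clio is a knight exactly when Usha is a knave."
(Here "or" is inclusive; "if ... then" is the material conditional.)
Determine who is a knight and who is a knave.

Anika is a knight, Xiu is a knave, Faye is a knave, Vance is a knight, Clio is a knave, Usha is a knight, and Nora is a knight.

Anika is a knight, and the claim "if Nora is a knave, then Xiu is a knight" is indeed true.
Xiu (knave): "it is not true that Usha is a knight" — False. ✓
As a knave, Faye's statement "Vance is a knave" should be False; it is.
Vance is a knight, so "Usha is a knight, or Anika is a knight" must be true — and it is.
Since Clio is a knave, "Clio is the same type as Nora" needs to be False, which holds.
Usha is a knight; "it is not true that Vance is a knave" is true, as required.
Nora is a knight; "Clio is a knight exactly when Usha is a knave" is true, as required.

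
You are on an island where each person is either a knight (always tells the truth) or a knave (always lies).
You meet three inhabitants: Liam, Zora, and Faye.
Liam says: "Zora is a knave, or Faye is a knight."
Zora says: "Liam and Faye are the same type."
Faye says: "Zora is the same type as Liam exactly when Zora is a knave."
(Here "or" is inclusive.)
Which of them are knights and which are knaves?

Liam is a knight, and the claim "Zora is a knave, or Faye is a knight" is indeed True.
Zora is a knave, and the claim "Liam and Faye are the same type" is indeed False.
Since Faye is a knave, "Zora is the same type as Liam exactly when Zora is a knave" needs to be False, which holds.

Liam is a knight, Zora is a knave, and Faye is a knave.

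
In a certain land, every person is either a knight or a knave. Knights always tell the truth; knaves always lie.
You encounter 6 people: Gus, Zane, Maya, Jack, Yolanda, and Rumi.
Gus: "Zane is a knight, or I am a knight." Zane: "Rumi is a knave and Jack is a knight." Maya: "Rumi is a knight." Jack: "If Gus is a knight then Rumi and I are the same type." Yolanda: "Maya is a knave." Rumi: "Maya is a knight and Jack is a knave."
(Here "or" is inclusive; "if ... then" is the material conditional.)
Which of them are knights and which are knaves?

As a knight, Gus's statement "Zane is a knight, or I am a knight" should be true; it is.
Zane is a knave; "Rumi is a knave and Jack is a knight" is false, as required.
As a knight, Maya's statement "Rumi is a knight" should be true; it is.
Since Jack is a knave, "if Gus is a knight then Rumi and I are the same type" needs to be false, which holds.
Yolanda (knave): "Maya is a knave" — false. ✓
As a knight, Rumi's statement "Maya is a knight and Jack is a knave" should be true; it is.

Knights: Gus, Maya, and Rumi. Knaves: Zane, Jack, and Yolanda.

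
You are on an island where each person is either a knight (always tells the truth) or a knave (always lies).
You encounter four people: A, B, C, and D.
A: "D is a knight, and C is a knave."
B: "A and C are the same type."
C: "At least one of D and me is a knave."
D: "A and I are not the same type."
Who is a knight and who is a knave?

A is a knave, B is a knave, C is a knight, and D is a knave.

Suppose A is a knight. Then A's statement "D is a knight, and C is a knave" would have to be true. Checking the 8 ways to assign the others, none is consistent with every speaker.
(For instance, with B=knave, C=knight, D=knave, A's claim "D is a knight, and C is a knave" comes out false where it would need to be true.)
So A must be a knave, making "D is a knight, and C is a knave" false. Taking A=knave, B=knave, C=knight, D=knave, each remaining statement checks out:
  B (knave): "A and C are the same type" — false. ✓
  C (knight): "at least one of D and me is a knave" — true. ✓
  D (knave): "A and I are not the same type" — false. ✓
This is the unique consistent assignment.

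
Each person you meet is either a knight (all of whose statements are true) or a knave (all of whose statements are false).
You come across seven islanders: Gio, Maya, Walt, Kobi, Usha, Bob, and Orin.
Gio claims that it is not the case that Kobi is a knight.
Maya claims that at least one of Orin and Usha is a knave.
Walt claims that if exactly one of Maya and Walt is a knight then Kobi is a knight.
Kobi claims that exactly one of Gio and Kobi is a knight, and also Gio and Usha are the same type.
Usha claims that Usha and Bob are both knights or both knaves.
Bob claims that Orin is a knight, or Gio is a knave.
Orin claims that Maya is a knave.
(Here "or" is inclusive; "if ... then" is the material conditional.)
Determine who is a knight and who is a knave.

Gio is a knave, so "it is not the case that Kobi is a knight" must be False — and it is.
Maya (knight): "at least one of Orin and Usha is a knave" — true. ✓
As a knight, Walt's statement "if exactly one of Maya and Walt is a knight then Kobi is a knight" should be true; it is.
As a knight, Kobi's statement "exactly one of Gio and Kobi is a knight, and also Gio and Usha are the same type" should be true; it is.
Usha (knave): "Usha and Bob are both knights or both knaves" — False. ✓
Bob is a knight; "Orin is a knight, or Gio is a knave" is true, as required.
Orin is a knave; "Maya is a knave" is False, as required.

Gio is a knave, Maya is a knight, Walt is a knight, Kobi is a knight, Usha is a knave, Bob is a knight, and Orin is a knave.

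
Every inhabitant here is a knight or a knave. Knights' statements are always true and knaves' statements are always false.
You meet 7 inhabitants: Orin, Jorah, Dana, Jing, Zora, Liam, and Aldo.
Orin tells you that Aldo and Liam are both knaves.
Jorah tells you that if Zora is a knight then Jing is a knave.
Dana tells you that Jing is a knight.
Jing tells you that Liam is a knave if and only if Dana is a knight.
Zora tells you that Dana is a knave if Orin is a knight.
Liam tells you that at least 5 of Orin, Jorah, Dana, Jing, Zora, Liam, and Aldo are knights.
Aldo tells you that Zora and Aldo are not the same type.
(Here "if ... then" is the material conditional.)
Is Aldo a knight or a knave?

Aldo is a knave.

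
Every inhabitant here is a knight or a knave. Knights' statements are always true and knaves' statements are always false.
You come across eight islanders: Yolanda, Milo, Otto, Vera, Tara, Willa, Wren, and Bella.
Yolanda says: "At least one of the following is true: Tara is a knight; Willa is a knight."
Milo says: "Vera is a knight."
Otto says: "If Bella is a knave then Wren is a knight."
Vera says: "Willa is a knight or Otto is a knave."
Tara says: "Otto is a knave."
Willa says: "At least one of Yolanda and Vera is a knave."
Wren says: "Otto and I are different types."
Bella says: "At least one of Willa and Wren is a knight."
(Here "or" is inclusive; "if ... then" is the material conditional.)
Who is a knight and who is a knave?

Yolanda is a knight, Milo is a knight, Otto is a knave, Vera is a knight, Tara is a knight, Willa is a knave, Wren is a knave, and Bella is a knave.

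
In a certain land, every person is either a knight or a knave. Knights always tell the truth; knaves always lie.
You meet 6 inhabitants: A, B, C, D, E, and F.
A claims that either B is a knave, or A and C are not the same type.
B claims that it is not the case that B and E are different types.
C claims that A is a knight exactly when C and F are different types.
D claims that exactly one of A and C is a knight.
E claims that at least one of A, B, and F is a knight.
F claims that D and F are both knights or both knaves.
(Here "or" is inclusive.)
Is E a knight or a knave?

Consistent assignments: {A=knight, B=knight, C=knave, D=knight, E=knight, F=knave}; {A=knight, B=knave, C=knave, D=knight, E=knight, F=knave}
In every consistent assignment, E is a knight.

E is a knight.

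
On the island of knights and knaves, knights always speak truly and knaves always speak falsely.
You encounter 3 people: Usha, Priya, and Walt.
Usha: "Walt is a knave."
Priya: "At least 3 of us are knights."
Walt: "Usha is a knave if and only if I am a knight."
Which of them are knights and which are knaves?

Knights: Walt. Knaves: Usha and Priya.

Usha is a knave, so "Walt is a knave" must be False — and it is.
Priya (knave): "at least 3 of us are knights" — False. ✓
Since Walt is a knight, "Usha is a knave if and only if I am a knight" needs to be true, which holds.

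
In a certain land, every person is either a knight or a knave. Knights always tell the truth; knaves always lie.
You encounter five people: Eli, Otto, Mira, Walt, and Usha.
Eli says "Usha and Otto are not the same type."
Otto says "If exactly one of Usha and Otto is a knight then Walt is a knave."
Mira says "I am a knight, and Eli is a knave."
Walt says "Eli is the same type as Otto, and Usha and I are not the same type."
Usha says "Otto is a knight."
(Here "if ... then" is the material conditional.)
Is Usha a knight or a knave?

Usha is a knight.

Consistent assignments: {Eli=knave, Otto=knight, Mira=knight, Walt=knave, Usha=knight}; {Eli=knave, Otto=knight, Mira=knave, Walt=knave, Usha=knight}
In every consistent assignment, Usha is a knight.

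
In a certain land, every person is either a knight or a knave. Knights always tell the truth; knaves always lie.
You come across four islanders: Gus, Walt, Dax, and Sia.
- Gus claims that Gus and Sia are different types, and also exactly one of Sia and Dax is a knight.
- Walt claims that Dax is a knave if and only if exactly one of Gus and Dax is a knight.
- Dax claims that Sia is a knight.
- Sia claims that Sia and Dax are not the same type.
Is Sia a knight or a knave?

Consistent assignments: {Gus=knave, Walt=knave, Dax=knave, Sia=knave}
In every consistent assignment, Sia is a knave.

Sia is a knave.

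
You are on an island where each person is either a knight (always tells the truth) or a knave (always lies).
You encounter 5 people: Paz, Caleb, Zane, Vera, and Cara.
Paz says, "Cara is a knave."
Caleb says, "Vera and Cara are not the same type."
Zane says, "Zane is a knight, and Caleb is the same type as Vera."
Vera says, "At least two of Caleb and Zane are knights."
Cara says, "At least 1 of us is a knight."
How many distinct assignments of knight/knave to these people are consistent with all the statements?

1

Consistent assignments:
  Paz=knave, Caleb=knight, Zane=knave, Vera=knave, Cara=knight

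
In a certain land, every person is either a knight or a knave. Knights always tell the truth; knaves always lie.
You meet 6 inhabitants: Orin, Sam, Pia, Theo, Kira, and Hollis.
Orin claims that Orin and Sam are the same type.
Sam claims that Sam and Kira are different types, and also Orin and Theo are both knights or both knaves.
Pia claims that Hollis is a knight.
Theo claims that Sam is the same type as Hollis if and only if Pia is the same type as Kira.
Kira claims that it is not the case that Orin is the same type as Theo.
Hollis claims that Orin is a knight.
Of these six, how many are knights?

1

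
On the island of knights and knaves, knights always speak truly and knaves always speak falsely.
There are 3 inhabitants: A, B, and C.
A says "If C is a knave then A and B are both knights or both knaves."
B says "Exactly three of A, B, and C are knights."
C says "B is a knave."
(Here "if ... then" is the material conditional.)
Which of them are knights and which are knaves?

A is a knight, B is a knave, and C is a knight.

Suppose A is a knave. Then A's statement "if C is a knave then A and B are both knights or both knaves" would have to be false. Checking the 4 ways to assign the others, none is consistent with every speaker.
(For instance, with B=knave, C=knight, A's claim "if C is a knave then A and B are both knights or both knaves" comes out true where it would need to be false.)
So A must be a knight, making "if C is a knave then A and B are both knights or both knaves" true. Taking A=knight, B=knave, C=knight, each remaining statement checks out:
  B (knave): "exactly three of A, B, and C are knights" — false. ✓
  C (knight): "B is a knave" — true. ✓
This is the unique consistent assignment.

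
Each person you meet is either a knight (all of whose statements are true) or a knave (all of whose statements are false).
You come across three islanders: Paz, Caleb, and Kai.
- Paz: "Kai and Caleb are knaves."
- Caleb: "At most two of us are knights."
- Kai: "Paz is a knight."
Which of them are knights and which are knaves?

Paz is a knave, and the claim "Kai and Caleb are knaves" is indeed false.
Caleb (knight): "at most two of us are knights" — true. ✓
Kai is a knave; "Paz is a knight" is false, as required.

Paz is a knave, Caleb is a knight, and Kai is a knave.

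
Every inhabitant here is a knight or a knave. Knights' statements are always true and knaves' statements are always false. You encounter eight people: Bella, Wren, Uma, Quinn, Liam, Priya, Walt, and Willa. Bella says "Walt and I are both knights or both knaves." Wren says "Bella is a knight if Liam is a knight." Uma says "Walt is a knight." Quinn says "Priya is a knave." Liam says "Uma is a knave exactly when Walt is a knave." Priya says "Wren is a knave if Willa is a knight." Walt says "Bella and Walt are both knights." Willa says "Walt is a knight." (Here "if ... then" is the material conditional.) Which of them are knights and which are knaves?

Bella is a knight, Wren is a knight, Uma is a knight, Quinn is a knight, Liam is a knight, Priya is a knave, Walt is a knight, and Willa is a knight.

Bella is a knight, and the claim "Walt and I are both knights or both knaves" is indeed true.
Wren is a knight, so "Bella is a knight if Liam is a knight" must be true — and it is.
Uma is a knight, so "Walt is a knight" must be true — and it is.
Quinn is a knight, so "Priya is a knave" must be true — and it is.
Since Liam is a knight, "Uma is a knave exactly when Walt is a knave" needs to be true, which holds.
Since Priya is a knave, "Wren is a knave if Willa is a knight" needs to be False, which holds.
Walt is a knight, and the claim "Bella and Walt are both knights" is indeed true.
As a knight, Willa's statement "Walt is a knight" should be true; it is.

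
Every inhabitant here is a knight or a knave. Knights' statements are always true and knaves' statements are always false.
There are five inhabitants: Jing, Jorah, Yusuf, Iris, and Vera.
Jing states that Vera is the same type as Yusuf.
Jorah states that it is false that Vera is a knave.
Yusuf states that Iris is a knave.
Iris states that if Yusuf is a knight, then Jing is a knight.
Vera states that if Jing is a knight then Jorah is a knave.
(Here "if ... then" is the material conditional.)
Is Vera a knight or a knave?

Vera is a knight.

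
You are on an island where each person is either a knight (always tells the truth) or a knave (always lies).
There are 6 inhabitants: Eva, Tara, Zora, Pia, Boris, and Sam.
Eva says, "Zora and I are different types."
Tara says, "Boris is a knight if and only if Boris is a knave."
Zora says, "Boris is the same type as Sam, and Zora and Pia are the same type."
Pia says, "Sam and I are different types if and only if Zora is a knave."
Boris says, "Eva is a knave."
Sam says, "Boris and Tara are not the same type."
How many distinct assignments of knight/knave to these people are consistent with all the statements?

Consistent assignments:
  Eva=knight, Tara=knave, Zora=knave, Pia=knight, Boris=knave, Sam=knave

1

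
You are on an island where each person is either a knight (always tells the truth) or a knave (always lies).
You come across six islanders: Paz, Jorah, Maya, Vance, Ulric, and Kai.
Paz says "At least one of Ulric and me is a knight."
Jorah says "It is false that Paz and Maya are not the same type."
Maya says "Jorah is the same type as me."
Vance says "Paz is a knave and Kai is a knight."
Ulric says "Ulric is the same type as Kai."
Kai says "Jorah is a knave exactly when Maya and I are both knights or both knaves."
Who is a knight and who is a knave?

Paz is a knave, Jorah is a knight, Maya is a knave, Vance is a knight, Ulric is a knave, and Kai is a knight.

Paz is a knave, and the claim "at least one of Ulric and me is a knight" is indeed False.
Jorah is a knight, and the claim "it is false that Paz and Maya are not the same type" is indeed true.
Maya is a knave; "Jorah is the same type as me" is False, as required.
Vance is a knight, and the claim "Paz is a knave and Kai is a knight" is indeed true.
As a knave, Ulric's statement "Ulric is the same type as Kai" should be False; it is.
Since Kai is a knight, "Jorah is a knave exactly when Maya and I are both knights or both knaves" needs to be true, which holds.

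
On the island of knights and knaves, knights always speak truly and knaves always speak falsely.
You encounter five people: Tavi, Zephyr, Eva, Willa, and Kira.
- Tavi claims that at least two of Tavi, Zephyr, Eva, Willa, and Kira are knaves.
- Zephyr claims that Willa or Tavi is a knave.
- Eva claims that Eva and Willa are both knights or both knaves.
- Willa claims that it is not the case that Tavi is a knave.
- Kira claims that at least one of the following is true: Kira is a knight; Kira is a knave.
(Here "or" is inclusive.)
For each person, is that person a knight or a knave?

Tavi is a knight, Zephyr is a knave, Eva is a knave, Willa is a knight, and Kira is a knight.

Tavi is a knight, so "at least two of Tavi, Zephyr, Eva, Willa, and Kira are knaves" must be True — and it is.
Zephyr (knave): "Willa or Tavi is a knave" — False. ✓
Eva (knave): "Eva and Willa are both knights or both knaves" — False. ✓
Willa is a knight; "it is not the case that Tavi is a knave" is True, as required.
Kira is a knight, so "at least one of the following is true: Kira is a knight; Kira is a knave" must be True — and it is.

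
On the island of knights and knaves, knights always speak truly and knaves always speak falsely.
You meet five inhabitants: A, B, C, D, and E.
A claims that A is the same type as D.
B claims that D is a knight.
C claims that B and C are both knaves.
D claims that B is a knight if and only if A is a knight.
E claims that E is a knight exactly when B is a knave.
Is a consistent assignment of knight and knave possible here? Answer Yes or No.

Checking all 32 assignments, each has at least one speaker whose statement's truth value contradicts their type.

No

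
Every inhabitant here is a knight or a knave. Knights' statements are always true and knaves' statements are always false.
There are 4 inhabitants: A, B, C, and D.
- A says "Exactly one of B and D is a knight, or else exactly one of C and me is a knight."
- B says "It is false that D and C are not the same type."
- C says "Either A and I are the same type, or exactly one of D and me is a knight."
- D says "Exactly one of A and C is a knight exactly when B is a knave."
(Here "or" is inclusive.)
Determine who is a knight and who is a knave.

A (knight): "exactly one of B and D is a knight, or else exactly one of C and me is a knight" — True. ✓
B is a knight, and the claim "it is false that D and C are not the same type" is indeed True.
C is a knave, and the claim "either A and I are the same type, or exactly one of D and me is a knight" is indeed False.
Since D is a knave, "exactly one of A and C is a knight exactly when B is a knave" needs to be False, which holds.

A is a knight, B is a knight, C is a knave, and D is a knave.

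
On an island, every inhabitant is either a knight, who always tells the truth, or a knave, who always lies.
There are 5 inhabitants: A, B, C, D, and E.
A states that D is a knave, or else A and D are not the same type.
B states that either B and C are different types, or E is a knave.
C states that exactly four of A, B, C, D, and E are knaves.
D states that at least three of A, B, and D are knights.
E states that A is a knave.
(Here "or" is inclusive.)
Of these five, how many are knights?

2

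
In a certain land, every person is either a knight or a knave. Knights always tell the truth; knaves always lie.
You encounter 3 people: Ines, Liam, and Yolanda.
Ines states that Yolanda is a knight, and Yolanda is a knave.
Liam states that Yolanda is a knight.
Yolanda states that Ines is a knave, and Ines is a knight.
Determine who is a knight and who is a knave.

Knights: none. Knaves: Ines, Liam, and Yolanda.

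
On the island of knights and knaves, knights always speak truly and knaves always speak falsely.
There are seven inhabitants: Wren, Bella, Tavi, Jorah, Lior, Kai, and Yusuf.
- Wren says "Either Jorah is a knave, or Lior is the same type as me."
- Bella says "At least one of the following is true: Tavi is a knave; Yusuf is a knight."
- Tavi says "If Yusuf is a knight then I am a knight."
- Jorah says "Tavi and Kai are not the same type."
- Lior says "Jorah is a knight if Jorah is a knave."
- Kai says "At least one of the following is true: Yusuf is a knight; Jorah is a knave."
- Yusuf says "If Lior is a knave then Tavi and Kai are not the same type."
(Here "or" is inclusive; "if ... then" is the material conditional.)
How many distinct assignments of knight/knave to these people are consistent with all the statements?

Consistent assignments:
  Wren=knight, Bella=knight, Tavi=knave, Jorah=knight, Lior=knight, Kai=knight, Yusuf=knight
  Wren=knight, Bella=knave, Tavi=knight, Jorah=knave, Lior=knave, Kai=knight, Yusuf=knave
  Wren=knave, Bella=knight, Tavi=knave, Jorah=knight, Lior=knight, Kai=knight, Yusuf=knight

3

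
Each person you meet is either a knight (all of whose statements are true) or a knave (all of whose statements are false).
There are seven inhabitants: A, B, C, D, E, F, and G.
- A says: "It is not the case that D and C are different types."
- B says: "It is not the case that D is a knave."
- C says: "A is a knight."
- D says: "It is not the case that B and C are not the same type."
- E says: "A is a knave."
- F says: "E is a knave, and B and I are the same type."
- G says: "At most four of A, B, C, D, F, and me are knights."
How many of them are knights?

The unique consistent assignment is A=knight, B=knight, C=knight, D=knight, E=knave, F=knight, G=knave.
That has 5 knights.

5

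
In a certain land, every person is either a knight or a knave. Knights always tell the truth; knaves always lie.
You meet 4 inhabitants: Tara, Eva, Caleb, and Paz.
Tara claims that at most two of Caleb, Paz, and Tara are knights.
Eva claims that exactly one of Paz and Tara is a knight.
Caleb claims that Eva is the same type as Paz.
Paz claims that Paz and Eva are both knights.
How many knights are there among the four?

The unique consistent assignment is Tara=knight, Eva=knight, Caleb=knave, Paz=knave.
That has 2 knights.

2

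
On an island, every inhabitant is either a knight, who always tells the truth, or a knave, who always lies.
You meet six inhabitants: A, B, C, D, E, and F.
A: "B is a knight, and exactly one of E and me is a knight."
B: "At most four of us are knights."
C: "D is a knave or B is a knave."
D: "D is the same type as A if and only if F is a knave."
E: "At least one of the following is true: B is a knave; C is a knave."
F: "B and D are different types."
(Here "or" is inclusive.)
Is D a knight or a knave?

D is a knave.

Consistent assignments: {A=knave, B=knight, C=knight, D=knave, E=knave, F=knight}
In every consistent assignment, D is a knave.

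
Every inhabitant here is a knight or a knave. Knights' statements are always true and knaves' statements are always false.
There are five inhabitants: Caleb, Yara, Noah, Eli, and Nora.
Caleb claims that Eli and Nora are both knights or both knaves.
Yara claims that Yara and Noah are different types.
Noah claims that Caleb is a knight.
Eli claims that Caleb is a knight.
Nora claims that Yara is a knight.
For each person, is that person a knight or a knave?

Caleb is a knave, Yara is a knight, Noah is a knave, Eli is a knave, and Nora is a knight.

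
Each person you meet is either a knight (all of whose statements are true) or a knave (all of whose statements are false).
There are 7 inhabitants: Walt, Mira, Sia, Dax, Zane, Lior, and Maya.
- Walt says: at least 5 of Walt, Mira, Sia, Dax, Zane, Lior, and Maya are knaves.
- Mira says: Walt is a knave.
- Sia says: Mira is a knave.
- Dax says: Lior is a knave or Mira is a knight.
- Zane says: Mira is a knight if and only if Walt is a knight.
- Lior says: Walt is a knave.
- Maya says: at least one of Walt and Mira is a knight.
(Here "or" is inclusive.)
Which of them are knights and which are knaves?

Walt is a knave, Mira is a knight, Sia is a knave, Dax is a knight, Zane is a knave, Lior is a knight, and Maya is a knight.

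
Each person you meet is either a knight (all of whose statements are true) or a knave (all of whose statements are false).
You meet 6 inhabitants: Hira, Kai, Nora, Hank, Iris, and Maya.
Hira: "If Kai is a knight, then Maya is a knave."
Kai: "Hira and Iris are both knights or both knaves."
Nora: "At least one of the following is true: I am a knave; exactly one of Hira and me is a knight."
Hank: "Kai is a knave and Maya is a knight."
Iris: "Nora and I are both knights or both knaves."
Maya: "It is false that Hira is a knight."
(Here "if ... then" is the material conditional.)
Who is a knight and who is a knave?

Knights: Kai, Nora, and Maya. Knaves: Hira, Hank, and Iris.

Hira is a knave, so "if Kai is a knight, then Maya is a knave" must be false — and it is.
Kai is a knight; "Hira and Iris are both knights or both knaves" is true, as required.
Nora is a knight; "at least one of the following is true: I am a knave; exactly one of Hira and me is a knight" is true, as required.
Hank is a knave, so "Kai is a knave and Maya is a knight" must be false — and it is.
Iris is a knave; "Nora and I are both knights or both knaves" is false, as required.
Maya is a knight, so "it is false that Hira is a knight" must be true — and it is.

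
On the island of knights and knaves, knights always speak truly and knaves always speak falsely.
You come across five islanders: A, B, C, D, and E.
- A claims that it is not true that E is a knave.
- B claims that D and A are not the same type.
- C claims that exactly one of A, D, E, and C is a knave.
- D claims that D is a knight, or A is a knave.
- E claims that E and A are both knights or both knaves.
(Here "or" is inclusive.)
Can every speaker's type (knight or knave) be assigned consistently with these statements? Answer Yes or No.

Yes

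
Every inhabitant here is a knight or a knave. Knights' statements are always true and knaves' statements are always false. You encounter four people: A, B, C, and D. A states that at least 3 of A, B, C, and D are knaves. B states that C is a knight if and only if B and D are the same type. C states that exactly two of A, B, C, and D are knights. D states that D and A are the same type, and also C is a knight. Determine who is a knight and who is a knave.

Knights: A. Knaves: B, C, and D.

Suppose A is a knave. Then A's statement "at least 3 of A, B, C, and D are knaves" would have to be false. Checking the 8 ways to assign the others, none is consistent with every speaker.
(For instance, with B=knave, C=knave, D=knave, A's claim "at least 3 of A, B, C, and D are knaves" comes out true where it would need to be false.)
So A must be a knight, making "at least 3 of A, B, C, and D are knaves" true. Taking A=knight, B=knave, C=knave, D=knave, each remaining statement checks out:
  B (knave): "C is a knight if and only if B and D are the same type" — false. ✓
  C (knave): "exactly two of A, B, C, and D are knights" — false. ✓
  D (knave): "D and A are the same type, and also C is a knight" — false. ✓
This is the unique consistent assignment.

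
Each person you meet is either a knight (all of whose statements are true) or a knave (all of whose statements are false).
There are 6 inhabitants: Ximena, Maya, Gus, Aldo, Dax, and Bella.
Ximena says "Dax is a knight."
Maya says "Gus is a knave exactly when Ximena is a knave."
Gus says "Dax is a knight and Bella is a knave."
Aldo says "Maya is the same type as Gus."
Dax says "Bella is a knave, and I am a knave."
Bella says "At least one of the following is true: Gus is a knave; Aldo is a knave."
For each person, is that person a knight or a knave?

Ximena is a knave, Maya is a knight, Gus is a knave, Aldo is a knave, Dax is a knave, and Bella is a knight.

Since Ximena is a knave, "Dax is a knight" needs to be false, which holds.
Maya is a knight, and the claim "Gus is a knave exactly when Ximena is a knave" is indeed true.
Gus (knave): "Dax is a knight and Bella is a knave" — false. ✓
As a knave, Aldo's statement "Maya is the same type as Gus" should be false; it is.
Dax is a knave, and the claim "Bella is a knave, and I am a knave" is indeed false.
Bella is a knight; "at least one of the following is true: Gus is a knave; Aldo is a knave" is true, as required.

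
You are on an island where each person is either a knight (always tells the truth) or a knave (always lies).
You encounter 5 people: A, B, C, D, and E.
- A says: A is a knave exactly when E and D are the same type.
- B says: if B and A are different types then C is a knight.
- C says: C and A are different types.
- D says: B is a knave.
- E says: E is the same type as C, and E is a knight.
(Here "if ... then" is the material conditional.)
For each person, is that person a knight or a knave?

A is a knave, B is a knight, C is a knight, D is a knave, and E is a knight.

A is a knave; "A is a knave exactly when E and D are the same type" is false, as required.
B is a knight, and the claim "if B and A are different types then C is a knight" is indeed true.
C is a knight, and the claim "C and A are different types" is indeed true.
D is a knave, and the claim "B is a knave" is indeed false.
E (knight): "E is the same type as C, and E is a knight" — true. ✓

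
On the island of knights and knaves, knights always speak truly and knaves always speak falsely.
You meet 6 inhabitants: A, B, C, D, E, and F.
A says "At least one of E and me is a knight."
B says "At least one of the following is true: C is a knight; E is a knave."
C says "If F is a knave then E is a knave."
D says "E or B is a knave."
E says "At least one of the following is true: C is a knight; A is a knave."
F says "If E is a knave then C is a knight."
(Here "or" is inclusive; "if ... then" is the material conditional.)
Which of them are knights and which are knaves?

Since A is a knight, "at least one of E and me is a knight" needs to be True, which holds.
Since B is a knight, "at least one of the following is true: C is a knight; E is a knave" needs to be True, which holds.
C is a knight, so "if F is a knave then E is a knave" must be True — and it is.
Since D is a knave, "E or B is a knave" needs to be False, which holds.
E is a knight; "at least one of the following is true: C is a knight; A is a knave" is True, as required.
F is a knight, and the claim "if E is a knave then C is a knight" is indeed True.

A is a knight, B is a knight, C is a knight, D is a knave, E is a knight, and F is a knight.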